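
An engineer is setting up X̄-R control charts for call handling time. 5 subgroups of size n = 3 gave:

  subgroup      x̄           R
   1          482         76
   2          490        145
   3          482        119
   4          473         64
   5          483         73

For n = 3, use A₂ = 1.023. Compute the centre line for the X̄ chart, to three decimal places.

X̄̄ = (482 + 490 + 482 + 473 + 483) / 5 = 2410.0000 / 5 = 482.0000
CL = X̄̄ = 482.0000

482.000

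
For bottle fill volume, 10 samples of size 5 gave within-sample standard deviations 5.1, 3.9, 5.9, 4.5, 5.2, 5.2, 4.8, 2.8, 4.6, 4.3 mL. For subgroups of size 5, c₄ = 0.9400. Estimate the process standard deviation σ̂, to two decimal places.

s̄ = (5.1 + 3.9 + 5.9 + 4.5 + 5.2 + 5.2 + 4.8 + 2.8 + 4.6 + 4.3) / 10 = 4.6300
σ̂ = s̄ / c₄ = 4.6300 / 0.9400 = 4.9255

4.93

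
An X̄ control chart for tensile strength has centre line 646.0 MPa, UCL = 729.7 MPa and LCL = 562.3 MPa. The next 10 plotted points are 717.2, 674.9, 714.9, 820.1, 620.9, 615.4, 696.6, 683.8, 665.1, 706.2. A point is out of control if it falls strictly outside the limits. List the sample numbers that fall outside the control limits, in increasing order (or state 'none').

Compare each point to [562.3, 729.7]: sample 4 = 820.1 > UCL.

4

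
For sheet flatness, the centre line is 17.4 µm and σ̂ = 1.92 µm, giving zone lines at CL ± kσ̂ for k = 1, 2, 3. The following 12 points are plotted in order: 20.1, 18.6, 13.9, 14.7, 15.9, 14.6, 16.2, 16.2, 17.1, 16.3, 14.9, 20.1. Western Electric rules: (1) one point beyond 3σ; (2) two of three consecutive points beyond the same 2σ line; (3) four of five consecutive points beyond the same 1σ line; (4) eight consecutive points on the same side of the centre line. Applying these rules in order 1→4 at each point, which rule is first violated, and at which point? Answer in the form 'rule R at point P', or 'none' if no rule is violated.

rule 4 at point 10

Zone of each point (C = within 1σ̂, B = 1σ̂–2σ̂, A = 2σ̂–3σ̂, * = beyond 3σ̂; sign = side of CL): 1:+B, 2:+C, 3:-B, 4:-B, 5:-C, 6:-B, 7:-C, 8:-C, 9:-C, 10:-C, 11:-B, 12:+B
Rule 4 (eight consecutive points on the same side of the centre line) is satisfied at point 10.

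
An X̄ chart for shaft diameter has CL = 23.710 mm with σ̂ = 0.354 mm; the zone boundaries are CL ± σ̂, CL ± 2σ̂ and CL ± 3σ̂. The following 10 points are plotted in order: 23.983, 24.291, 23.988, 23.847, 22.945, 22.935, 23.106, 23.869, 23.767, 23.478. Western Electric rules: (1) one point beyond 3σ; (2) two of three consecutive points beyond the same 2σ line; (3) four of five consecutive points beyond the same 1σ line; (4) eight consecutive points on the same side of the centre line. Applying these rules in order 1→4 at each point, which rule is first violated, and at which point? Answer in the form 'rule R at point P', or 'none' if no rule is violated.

rule 2 at point 6

Zone of each point (C = within 1σ̂, B = 1σ̂–2σ̂, A = 2σ̂–3σ̂, * = beyond 3σ̂; sign = side of CL): 1:+C, 2:+B, 3:+C, 4:+C, 5:-A, 6:-A, 7:-B, 8:+C, 9:+C, 10:-C
Rule 2 (two of three consecutive points beyond the same 2σ limit) is satisfied at point 6.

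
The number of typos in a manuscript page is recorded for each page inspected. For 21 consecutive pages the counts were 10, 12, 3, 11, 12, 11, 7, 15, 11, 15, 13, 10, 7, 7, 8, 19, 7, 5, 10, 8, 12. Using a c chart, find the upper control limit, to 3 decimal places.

c̄ = (10 + 12 + 3 + 11 + 12 + 11 + 7 + 15 + 11 + 15 + 13 + 10 + 7 + 7 + 8 + 19 + 7 + 5 + 10 + 8 + 12) / 21 = 213 / 21 = 10.1429
UCL = c̄ + 3√c̄ = 10.1429 + 3 × √10.1429 = 10.1429 + 3 × 3.1848 = 19.6972

19.697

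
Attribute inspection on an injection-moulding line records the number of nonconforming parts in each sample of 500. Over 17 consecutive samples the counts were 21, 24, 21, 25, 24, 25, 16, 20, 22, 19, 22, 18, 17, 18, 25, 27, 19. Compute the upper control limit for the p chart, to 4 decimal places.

p̄ = Σdᵢ / (k·n) = 363 / (17 × 500) = 0.04271
UCL = p̄ + 3·√(p̄(1−p̄)/n) = 0.04271 + 3 × √(0.04271×0.95729/500) = 0.04271 + 3 × 0.00904 = 0.06983

0.0698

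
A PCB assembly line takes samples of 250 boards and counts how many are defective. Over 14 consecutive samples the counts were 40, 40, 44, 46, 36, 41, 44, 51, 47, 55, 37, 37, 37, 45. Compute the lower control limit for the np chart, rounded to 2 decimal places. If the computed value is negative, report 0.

24.98

p̄ = Σdᵢ / (k·n) = 600 / (14 × 250) = 0.17143
LCL = np̄ − 3·√(np̄(1−p̄)) = 42.8571 − 3 × 5.9590 = 24.9800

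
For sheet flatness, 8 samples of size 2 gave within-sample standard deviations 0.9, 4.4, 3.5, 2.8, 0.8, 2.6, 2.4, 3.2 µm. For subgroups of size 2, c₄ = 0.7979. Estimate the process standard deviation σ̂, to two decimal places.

3.23

s̄ = (0.9 + 4.4 + 3.5 + 2.8 + 0.8 + 2.6 + 2.4 + 3.2) / 8 = 2.5750
σ̂ = s̄ / c₄ = 2.5750 / 0.7979 = 3.2272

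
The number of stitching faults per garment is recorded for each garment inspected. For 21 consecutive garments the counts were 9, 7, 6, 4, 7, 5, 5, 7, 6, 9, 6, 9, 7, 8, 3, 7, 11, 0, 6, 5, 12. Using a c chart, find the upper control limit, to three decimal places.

c̄ = (9 + 7 + 6 + 4 + 7 + 5 + 5 + 7 + 6 + 9 + 6 + 9 + 7 + 8 + 3 + 7 + 11 + 0 + 6 + 5 + 12) / 21 = 139 / 21 = 6.6190
UCL = c̄ + 3√c̄ = 6.6190 + 3 × √6.6190 = 6.6190 + 3 × 2.5728 = 14.3373

14.337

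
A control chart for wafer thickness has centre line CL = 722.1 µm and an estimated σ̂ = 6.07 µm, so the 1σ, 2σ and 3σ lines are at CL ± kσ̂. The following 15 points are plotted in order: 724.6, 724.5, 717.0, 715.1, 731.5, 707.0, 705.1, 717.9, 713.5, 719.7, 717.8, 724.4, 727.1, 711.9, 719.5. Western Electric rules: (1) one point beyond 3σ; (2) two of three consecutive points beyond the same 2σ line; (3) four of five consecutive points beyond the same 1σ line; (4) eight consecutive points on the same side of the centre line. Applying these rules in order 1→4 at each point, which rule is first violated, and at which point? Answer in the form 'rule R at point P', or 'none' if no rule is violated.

rule 2 at point 7

Zone of each point (C = within 1σ̂, B = 1σ̂–2σ̂, A = 2σ̂–3σ̂, * = beyond 3σ̂; sign = side of CL): 1:+C, 2:+C, 3:-C, 4:-B, 5:+B, 6:-A, 7:-A, 8:-C, 9:-B, 10:-C, 11:-C, 12:+C, 13:+C, 14:-B, 15:-C
Rule 2 (two of three consecutive points beyond the same 2σ limit) is satisfied at point 7.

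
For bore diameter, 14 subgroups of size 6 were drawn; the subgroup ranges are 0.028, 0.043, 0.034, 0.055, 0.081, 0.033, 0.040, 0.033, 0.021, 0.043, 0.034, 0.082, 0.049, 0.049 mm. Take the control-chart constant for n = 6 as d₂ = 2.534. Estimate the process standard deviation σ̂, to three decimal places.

0.018

R̄ = (0.028 + 0.043 + 0.034 + 0.055 + 0.081 + 0.033 + 0.040 + 0.033 + 0.021 + 0.043 + 0.034 + 0.082 + 0.049 + 0.049) / 14 = 0.0446
σ̂ = R̄ / d₂ = 0.0446 / 2.534 = 0.0176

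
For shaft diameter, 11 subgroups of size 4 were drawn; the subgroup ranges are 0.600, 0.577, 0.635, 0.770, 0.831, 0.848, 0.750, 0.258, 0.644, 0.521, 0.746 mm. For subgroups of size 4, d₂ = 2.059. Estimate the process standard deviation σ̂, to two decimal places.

0.32

R̄ = (0.600 + 0.577 + 0.635 + 0.770 + 0.831 + 0.848 + 0.750 + 0.258 + 0.644 + 0.521 + 0.746) / 11 = 0.6527
σ̂ = R̄ / d₂ = 0.6527 / 2.059 = 0.3170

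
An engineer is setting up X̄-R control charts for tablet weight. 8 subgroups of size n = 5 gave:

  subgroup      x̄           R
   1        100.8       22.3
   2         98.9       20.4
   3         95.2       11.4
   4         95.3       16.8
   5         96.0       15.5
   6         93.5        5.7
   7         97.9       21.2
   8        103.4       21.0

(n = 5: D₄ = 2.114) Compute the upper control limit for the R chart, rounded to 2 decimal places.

R̄ = (22.3 + 20.4 + 11.4 + 16.8 + 15.5 + 5.7 + 21.2 + 21.0) / 8 = 134.3000 / 8 = 16.7875
UCL_R = D₄·R̄ = 2.114 × 16.7875 = 35.4888

35.49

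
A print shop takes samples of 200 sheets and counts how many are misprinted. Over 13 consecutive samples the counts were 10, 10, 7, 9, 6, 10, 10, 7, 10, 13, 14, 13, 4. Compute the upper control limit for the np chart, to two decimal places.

18.47

p̄ = Σdᵢ / (k·n) = 123 / (13 × 200) = 0.04731
UCL = np̄ + 3·√(np̄(1−p̄)) = 9.4615 + 3 × √(9.4615×0.95269) = 9.4615 + 3 × 3.0023 = 18.4685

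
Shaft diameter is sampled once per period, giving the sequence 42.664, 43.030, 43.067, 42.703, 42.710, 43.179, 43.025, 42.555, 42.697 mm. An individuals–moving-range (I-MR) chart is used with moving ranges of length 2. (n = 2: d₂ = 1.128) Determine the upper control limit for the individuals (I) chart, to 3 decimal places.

43.516

X̄ = (42.664 + 43.030 + 43.067 + 42.703 + 42.710 + 43.179 + 43.025 + 42.555 + 42.697) / 9 = 42.8478
Moving ranges: 0.366, 0.037, 0.364, 0.007, 0.469, 0.154, 0.470, 0.142; M̄R̄ = 2.0090 / 8 = 0.2511
UCL = X̄ + 3·M̄R̄/d₂ = 42.8478 + 3 × 0.2511 / 1.128 = 43.5157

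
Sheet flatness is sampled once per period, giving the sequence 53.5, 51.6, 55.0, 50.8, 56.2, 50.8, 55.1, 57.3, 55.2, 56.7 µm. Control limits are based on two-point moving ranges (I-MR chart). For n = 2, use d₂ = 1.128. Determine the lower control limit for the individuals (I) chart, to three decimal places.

45.237

X̄ = (53.5 + 51.6 + 55.0 + 50.8 + 56.2 + 50.8 + 55.1 + 57.3 + 55.2 + 56.7) / 10 = 54.2200
Moving ranges: 1.9, 3.4, 4.2, 5.4, 5.4, 4.3, 2.2, 2.1, 1.5; M̄R̄ = 30.4000 / 9 = 3.3778
LCL = X̄ − 3·M̄R̄/d₂ = 54.2200 − 3 × 3.3778 / 1.128 = 45.2365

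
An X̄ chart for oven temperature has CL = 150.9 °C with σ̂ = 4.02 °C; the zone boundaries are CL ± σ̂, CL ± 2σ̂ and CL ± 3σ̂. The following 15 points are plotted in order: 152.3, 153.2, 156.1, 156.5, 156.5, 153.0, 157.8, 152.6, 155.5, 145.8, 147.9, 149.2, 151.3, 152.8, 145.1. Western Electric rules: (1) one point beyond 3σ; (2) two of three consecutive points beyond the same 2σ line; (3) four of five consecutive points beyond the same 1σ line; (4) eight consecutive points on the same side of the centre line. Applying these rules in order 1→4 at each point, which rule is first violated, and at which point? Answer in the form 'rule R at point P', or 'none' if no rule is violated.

Zone of each point (C = within 1σ̂, B = 1σ̂–2σ̂, A = 2σ̂–3σ̂, * = beyond 3σ̂; sign = side of CL): 1:+C, 2:+C, 3:+B, 4:+B, 5:+B, 6:+C, 7:+B, 8:+C, 9:+B, 10:-B, 11:-C, 12:-C, 13:+C, 14:+C, 15:-B
Rule 3 (four of five consecutive points beyond the same 1σ limit) is satisfied at point 7.

rule 3 at point 7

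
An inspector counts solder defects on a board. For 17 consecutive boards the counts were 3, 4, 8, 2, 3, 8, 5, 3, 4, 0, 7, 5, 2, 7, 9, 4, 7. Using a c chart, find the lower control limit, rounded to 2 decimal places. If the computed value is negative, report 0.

c̄ = (3 + 4 + 8 + 2 + 3 + 8 + 5 + 3 + 4 + 0 + 7 + 5 + 2 + 7 + 9 + 4 + 7) / 17 = 81 / 17 = 4.7647
LCL = c̄ − 3√c̄ = 4.7647 − 3 × 2.1828 = -1.7838 → 0 (cannot be negative)

0.00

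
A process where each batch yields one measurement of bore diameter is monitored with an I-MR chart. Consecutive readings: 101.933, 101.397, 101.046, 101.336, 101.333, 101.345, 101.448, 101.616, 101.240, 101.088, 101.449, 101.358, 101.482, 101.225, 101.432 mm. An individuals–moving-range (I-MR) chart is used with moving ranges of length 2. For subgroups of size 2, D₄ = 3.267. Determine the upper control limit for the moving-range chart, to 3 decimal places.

0.707

Moving ranges: 0.536, 0.351, 0.290, 0.003, 0.012, 0.103, 0.168, 0.376, 0.152, 0.361, 0.091, 0.124, 0.257, 0.207; M̄R̄ = 3.0310 / 14 = 0.2165
UCL_MR = D₄·M̄R̄ = 3.267 × 0.2165 = 0.7073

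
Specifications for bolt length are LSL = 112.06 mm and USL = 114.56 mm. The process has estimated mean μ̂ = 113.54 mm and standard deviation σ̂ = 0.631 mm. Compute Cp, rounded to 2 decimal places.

0.66

Cp = (USL − LSL) / (6σ̂) = (114.56 − 112.06) / (6 × 0.631) = 2.5000 / 3.7860 = 0.6603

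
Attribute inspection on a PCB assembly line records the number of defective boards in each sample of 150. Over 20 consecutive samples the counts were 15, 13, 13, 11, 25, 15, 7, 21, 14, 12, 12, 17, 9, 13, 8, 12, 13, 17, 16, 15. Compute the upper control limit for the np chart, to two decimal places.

24.55

p̄ = Σdᵢ / (k·n) = 278 / (20 × 150) = 0.09267
UCL = np̄ + 3·√(np̄(1−p̄)) = 13.9000 + 3 × √(13.9000×0.90733) = 13.9000 + 3 × 3.5513 = 24.5540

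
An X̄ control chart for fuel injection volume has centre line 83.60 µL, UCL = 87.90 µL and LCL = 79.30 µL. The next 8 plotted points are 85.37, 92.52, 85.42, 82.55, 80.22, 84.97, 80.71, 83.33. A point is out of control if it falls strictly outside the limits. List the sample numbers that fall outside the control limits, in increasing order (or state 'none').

Compare each point to [79.30, 87.90]: sample 2 = 92.52 > UCL.

2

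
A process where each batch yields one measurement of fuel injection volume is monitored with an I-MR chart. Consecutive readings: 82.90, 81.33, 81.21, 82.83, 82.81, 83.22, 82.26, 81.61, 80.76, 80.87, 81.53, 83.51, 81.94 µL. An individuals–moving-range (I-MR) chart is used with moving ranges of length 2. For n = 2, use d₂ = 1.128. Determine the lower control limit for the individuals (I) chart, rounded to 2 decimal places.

X̄ = (82.90 + 81.33 + 81.21 + 82.83 + 82.81 + 83.22 + 82.26 + 81.61 + 80.76 + 80.87 + 81.53 + 83.51 + 81.94) / 13 = 82.0600
Moving ranges: 1.57, 0.12, 1.62, 0.02, 0.41, 0.96, 0.65, 0.85, 0.11, 0.66, 1.98, 1.57; M̄R̄ = 10.5200 / 12 = 0.8767
LCL = X̄ − 3·M̄R̄/d₂ = 82.0600 − 3 × 0.8767 / 1.128 = 79.7284

79.73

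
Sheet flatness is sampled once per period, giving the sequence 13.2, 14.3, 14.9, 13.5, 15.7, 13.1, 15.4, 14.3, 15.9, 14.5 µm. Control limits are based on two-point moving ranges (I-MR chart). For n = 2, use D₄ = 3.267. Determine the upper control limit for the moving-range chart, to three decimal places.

Moving ranges: 1.1, 0.6, 1.4, 2.2, 2.6, 2.3, 1.1, 1.6, 1.4; M̄R̄ = 14.3000 / 9 = 1.5889
UCL_MR = D₄·M̄R̄ = 3.267 × 1.5889 = 5.1909

5.191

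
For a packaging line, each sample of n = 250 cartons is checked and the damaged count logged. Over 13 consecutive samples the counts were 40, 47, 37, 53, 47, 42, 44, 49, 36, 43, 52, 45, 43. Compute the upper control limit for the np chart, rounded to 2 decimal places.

62.60

p̄ = Σdᵢ / (k·n) = 578 / (13 × 250) = 0.17785
UCL = np̄ + 3·√(np̄(1−p̄)) = 44.4615 + 3 × √(44.4615×0.82215) = 44.4615 + 3 × 6.0460 = 62.5996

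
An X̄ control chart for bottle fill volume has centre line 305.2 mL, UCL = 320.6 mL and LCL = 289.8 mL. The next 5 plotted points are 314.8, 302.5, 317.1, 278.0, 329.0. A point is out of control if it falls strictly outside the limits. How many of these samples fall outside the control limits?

2

Compare each point to [289.8, 320.6]: sample 4 = 278.0 < LCL; sample 5 = 329.0 > UCL.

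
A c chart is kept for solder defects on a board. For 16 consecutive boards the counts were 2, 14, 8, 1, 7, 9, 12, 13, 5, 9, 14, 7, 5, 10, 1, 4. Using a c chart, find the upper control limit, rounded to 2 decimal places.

15.81

c̄ = (2 + 14 + 8 + 1 + 7 + 9 + 12 + 13 + 5 + 9 + 14 + 7 + 5 + 10 + 1 + 4) / 16 = 121 / 16 = 7.5625
UCL = c̄ + 3√c̄ = 7.5625 + 3 × √7.5625 = 7.5625 + 3 × 2.7500 = 15.8125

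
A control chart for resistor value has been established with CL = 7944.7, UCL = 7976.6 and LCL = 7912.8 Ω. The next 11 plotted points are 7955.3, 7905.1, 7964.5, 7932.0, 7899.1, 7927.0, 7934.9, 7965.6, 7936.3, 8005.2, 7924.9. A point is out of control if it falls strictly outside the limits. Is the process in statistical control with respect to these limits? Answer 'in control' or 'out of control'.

out of control

Compare each point to [7912.8, 7976.6]: sample 2 = 7905.1 < LCL; sample 5 = 7899.1 < LCL; sample 10 = 8005.2 > UCL.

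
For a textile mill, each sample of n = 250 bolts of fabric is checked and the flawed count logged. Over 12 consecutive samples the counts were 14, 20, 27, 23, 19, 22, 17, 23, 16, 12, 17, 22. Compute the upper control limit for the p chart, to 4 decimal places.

0.1280

p̄ = Σdᵢ / (k·n) = 232 / (12 × 250) = 0.07733
UCL = p̄ + 3·√(p̄(1−p̄)/n) = 0.07733 + 3 × √(0.07733×0.92267/250) = 0.07733 + 3 × 0.01689 = 0.12802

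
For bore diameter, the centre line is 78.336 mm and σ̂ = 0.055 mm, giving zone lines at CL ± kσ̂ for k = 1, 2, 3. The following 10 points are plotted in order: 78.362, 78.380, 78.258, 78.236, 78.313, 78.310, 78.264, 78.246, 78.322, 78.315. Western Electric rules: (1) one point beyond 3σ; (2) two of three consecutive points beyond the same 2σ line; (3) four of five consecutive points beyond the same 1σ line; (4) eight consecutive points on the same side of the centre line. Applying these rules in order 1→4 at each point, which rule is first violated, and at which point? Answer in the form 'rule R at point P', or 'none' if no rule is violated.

Zone of each point (C = within 1σ̂, B = 1σ̂–2σ̂, A = 2σ̂–3σ̂, * = beyond 3σ̂; sign = side of CL): 1:+C, 2:+C, 3:-B, 4:-B, 5:-C, 6:-C, 7:-B, 8:-B, 9:-C, 10:-C
Rule 4 (eight consecutive points on the same side of the centre line) is satisfied at point 10.

rule 4 at point 10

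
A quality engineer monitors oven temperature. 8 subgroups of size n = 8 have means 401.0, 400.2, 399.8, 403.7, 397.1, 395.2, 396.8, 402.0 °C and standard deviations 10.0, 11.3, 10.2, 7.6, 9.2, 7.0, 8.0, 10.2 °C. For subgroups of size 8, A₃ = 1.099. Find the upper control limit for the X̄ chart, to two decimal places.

409.57

X̄̄ = (401.0 + 400.2 + 399.8 + 403.7 + 397.1 + 395.2 + 396.8 + 402.0) / 8 = 399.4750
s̄ = (10.0 + 11.3 + 10.2 + 7.6 + 9.2 + 7.0 + 8.0 + 10.2) / 8 = 9.1875
UCL = X̄̄ + A₃·s̄ = 399.4750 + 1.099 × 9.1875 = 409.5721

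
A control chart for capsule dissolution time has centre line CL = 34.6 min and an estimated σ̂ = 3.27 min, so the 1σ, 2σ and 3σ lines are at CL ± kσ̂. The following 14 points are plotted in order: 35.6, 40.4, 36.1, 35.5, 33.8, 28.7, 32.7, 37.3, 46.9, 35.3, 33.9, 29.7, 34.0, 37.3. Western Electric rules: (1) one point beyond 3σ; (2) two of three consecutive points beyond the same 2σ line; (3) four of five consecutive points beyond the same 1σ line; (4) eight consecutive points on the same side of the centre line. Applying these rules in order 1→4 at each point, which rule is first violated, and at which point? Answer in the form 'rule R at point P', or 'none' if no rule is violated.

rule 1 at point 9

Zone of each point (C = within 1σ̂, B = 1σ̂–2σ̂, A = 2σ̂–3σ̂, * = beyond 3σ̂; sign = side of CL): 1:+C, 2:+B, 3:+C, 4:+C, 5:-C, 6:-B, 7:-C, 8:+C, 9:+*, 10:+C, 11:-C, 12:-B, 13:-C, 14:+C
Rule 1 (one point beyond the 3σ limits) is satisfied at point 9.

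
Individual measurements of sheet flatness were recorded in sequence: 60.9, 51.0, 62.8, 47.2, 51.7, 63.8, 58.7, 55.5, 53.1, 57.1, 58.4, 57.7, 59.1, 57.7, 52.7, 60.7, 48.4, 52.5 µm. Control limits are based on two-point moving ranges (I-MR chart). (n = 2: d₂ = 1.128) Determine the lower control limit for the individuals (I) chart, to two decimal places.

39.97

X̄ = (60.9 + 51.0 + 62.8 + 47.2 + 51.7 + 63.8 + 58.7 + 55.5 + 53.1 + 57.1 + 58.4 + 57.7 + 59.1 + 57.7 + 52.7 + 60.7 + 48.4 + 52.5) / 18 = 56.0556
Moving ranges: 9.9, 11.8, 15.6, 4.5, 12.1, 5.1, 3.2, 2.4, 4.0, 1.3, 0.7, 1.4, 1.4, 5.0, 8.0, 12.3, 4.1; M̄R̄ = 102.8000 / 17 = 6.0471
LCL = X̄ − 3·M̄R̄/d₂ = 56.0556 − 3 × 6.0471 / 1.128 = 39.9730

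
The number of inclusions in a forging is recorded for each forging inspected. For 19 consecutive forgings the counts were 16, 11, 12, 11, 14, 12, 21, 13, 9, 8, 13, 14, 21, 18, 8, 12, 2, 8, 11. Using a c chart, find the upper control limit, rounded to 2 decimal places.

c̄ = (16 + 11 + 12 + 11 + 14 + 12 + 21 + 13 + 9 + 8 + 13 + 14 + 21 + 18 + 8 + 12 + 2 + 8 + 11) / 19 = 234 / 19 = 12.3158
UCL = c̄ + 3√c̄ = 12.3158 + 3 × √12.3158 = 12.3158 + 3 × 3.5094 = 22.8439

22.84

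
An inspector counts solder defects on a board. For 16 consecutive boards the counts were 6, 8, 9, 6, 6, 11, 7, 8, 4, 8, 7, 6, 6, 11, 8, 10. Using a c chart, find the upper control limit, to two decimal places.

15.81

c̄ = (6 + 8 + 9 + 6 + 6 + 11 + 7 + 8 + 4 + 8 + 7 + 6 + 6 + 11 + 8 + 10) / 16 = 121 / 16 = 7.5625
UCL = c̄ + 3√c̄ = 7.5625 + 3 × √7.5625 = 7.5625 + 3 × 2.7500 = 15.8125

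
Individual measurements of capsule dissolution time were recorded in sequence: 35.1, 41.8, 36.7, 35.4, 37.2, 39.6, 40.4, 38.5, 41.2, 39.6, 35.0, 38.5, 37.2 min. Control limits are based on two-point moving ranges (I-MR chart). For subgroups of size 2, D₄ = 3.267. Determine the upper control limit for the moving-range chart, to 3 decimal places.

Moving ranges: 6.7, 5.1, 1.3, 1.8, 2.4, 0.8, 1.9, 2.7, 1.6, 4.6, 3.5, 1.3; M̄R̄ = 33.7000 / 12 = 2.8083
UCL_MR = D₄·M̄R̄ = 3.267 × 2.8083 = 9.1748

9.175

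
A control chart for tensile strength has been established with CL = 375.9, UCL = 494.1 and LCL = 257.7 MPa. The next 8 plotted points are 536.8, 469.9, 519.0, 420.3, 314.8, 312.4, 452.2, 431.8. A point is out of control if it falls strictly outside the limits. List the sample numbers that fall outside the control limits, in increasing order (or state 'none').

Compare each point to [257.7, 494.1]: sample 1 = 536.8 > UCL; sample 3 = 519.0 > UCL.

1, 3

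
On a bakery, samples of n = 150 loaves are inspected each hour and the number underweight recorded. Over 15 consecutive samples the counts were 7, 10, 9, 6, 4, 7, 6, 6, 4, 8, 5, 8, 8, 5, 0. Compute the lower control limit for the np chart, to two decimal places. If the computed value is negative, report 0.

p̄ = Σdᵢ / (k·n) = 93 / (15 × 150) = 0.04133
LCL = np̄ − 3·√(np̄(1−p̄)) = 6.2000 − 3 × 2.4380 = -1.1139 → 0 (negative, so LCL = 0)

0.00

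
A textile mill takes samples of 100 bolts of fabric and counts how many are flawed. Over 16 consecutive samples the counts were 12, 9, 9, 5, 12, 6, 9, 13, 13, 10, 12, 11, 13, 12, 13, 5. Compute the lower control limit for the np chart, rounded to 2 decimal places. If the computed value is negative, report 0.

1.15

p̄ = Σdᵢ / (k·n) = 164 / (16 × 100) = 0.10250
LCL = np̄ − 3·√(np̄(1−p̄)) = 10.2500 − 3 × 3.0330 = 1.1509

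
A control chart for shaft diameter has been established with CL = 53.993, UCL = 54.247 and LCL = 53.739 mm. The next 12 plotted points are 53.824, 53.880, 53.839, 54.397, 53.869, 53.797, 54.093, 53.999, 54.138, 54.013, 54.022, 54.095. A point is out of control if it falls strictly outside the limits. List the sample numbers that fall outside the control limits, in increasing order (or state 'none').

4

Compare each point to [53.739, 54.247]: sample 4 = 54.397 > UCL.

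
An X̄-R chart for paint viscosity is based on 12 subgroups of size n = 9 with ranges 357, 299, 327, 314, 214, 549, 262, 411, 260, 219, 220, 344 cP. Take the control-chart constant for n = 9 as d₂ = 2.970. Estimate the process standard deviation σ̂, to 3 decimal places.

R̄ = (357 + 299 + 327 + 314 + 214 + 549 + 262 + 411 + 260 + 219 + 220 + 344) / 12 = 314.6667
σ̂ = R̄ / d₂ = 314.6667 / 2.970 = 105.9484

105.948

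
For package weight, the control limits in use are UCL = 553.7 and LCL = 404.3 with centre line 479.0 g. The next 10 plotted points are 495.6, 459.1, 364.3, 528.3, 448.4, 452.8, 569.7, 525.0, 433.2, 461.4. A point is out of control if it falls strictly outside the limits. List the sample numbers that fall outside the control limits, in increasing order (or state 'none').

3, 7

Compare each point to [404.3, 553.7]: sample 3 = 364.3 < LCL; sample 7 = 569.7 > UCL.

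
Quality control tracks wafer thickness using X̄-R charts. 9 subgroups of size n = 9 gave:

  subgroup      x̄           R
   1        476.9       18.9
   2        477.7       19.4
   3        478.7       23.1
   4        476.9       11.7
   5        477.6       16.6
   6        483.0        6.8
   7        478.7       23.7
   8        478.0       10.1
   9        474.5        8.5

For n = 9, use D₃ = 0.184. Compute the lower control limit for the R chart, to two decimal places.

R̄ = (18.9 + 19.4 + 23.1 + 11.7 + 16.6 + 6.8 + 23.7 + 10.1 + 8.5) / 9 = 138.8000 / 9 = 15.4222
LCL_R = D₃·R̄ = 0.184 × 15.4222 = 2.8377

2.84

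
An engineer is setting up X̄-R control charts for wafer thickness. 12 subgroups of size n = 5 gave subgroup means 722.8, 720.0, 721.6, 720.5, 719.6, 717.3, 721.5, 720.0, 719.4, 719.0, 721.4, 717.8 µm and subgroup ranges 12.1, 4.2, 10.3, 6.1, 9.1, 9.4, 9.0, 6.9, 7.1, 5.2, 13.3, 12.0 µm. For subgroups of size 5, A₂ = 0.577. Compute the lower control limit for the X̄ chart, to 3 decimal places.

715.041

X̄̄ = (722.8 + 720.0 + 721.6 + 720.5 + 719.6 + 717.3 + 721.5 + 720.0 + 719.4 + 719.0 + 721.4 + 717.8) / 12 = 8640.9000 / 12 = 720.0750
R̄ = (12.1 + 4.2 + 10.3 + 6.1 + 9.1 + 9.4 + 9.0 + 6.9 + 7.1 + 5.2 + 13.3 + 12.0) / 12 = 104.7000 / 12 = 8.7250
LCL = X̄̄ − A₂·R̄ = 720.0750 − 0.577 × 8.7250 = 715.0407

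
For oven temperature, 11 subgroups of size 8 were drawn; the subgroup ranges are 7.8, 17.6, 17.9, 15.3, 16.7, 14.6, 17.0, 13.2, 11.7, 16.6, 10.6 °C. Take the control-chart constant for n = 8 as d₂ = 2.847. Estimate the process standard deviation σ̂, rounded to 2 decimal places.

5.08

R̄ = (7.8 + 17.6 + 17.9 + 15.3 + 16.7 + 14.6 + 17.0 + 13.2 + 11.7 + 16.6 + 10.6) / 11 = 14.4545
σ̂ = R̄ / d₂ = 14.4545 / 2.847 = 5.0771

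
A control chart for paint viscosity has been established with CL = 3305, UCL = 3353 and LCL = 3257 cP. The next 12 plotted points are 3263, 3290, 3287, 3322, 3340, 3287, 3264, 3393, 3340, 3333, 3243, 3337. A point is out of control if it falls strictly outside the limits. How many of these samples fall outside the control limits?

2

Compare each point to [3257, 3353]: sample 8 = 3393 > UCL; sample 11 = 3243 < LCL.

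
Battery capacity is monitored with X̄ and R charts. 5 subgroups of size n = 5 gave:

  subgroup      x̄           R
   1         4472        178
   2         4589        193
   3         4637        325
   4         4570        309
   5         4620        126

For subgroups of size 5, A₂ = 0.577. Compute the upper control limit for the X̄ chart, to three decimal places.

4708.117

X̄̄ = (4472 + 4589 + 4637 + 4570 + 4620) / 5 = 22888.0000 / 5 = 4577.6000
R̄ = (178 + 193 + 325 + 309 + 126) / 5 = 1131.0000 / 5 = 226.2000
UCL = X̄̄ + A₂·R̄ = 4577.6000 + 0.577 × 226.2000 = 4708.1174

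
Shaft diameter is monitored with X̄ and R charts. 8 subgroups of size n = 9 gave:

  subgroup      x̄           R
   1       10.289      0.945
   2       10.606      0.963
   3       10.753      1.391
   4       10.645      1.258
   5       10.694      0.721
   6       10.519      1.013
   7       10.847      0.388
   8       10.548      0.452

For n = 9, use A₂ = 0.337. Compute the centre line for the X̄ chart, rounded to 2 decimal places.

X̄̄ = (10.289 + 10.606 + 10.753 + 10.645 + 10.694 + 10.519 + 10.847 + 10.548) / 8 = 84.9010 / 8 = 10.6126
CL = X̄̄ = 10.6126

10.61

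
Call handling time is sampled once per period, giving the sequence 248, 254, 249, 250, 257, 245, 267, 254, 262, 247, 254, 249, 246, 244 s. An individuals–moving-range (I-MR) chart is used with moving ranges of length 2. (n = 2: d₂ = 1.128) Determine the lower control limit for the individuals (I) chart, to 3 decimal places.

230.171

X̄ = (248 + 254 + 249 + 250 + 257 + 245 + 267 + 254 + 262 + 247 + 254 + 249 + 246 + 244) / 14 = 251.8571
Moving ranges: 6, 5, 1, 7, 12, 22, 13, 8, 15, 7, 5, 3, 2; M̄R̄ = 106.0000 / 13 = 8.1538
LCL = X̄ − 3·M̄R̄/d₂ = 251.8571 − 3 × 8.1538 / 1.128 = 230.1714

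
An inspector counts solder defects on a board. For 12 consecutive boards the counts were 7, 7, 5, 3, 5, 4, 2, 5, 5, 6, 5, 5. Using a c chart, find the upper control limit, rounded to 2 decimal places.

c̄ = (7 + 7 + 5 + 3 + 5 + 4 + 2 + 5 + 5 + 6 + 5 + 5) / 12 = 59 / 12 = 4.9167
UCL = c̄ + 3√c̄ = 4.9167 + 3 × √4.9167 = 4.9167 + 3 × 2.2174 = 11.5687

11.57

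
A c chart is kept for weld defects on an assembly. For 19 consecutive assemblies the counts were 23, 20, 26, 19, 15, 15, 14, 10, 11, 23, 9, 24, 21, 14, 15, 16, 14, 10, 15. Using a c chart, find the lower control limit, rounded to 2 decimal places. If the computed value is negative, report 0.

4.33

c̄ = (23 + 20 + 26 + 19 + 15 + 15 + 14 + 10 + 11 + 23 + 9 + 24 + 21 + 14 + 15 + 16 + 14 + 10 + 15) / 19 = 314 / 19 = 16.5263
LCL = c̄ − 3√c̄ = 16.5263 − 3 × 4.0653 = 4.3305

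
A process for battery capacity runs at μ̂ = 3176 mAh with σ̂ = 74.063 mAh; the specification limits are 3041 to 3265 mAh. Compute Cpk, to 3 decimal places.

Cpu = (USL − μ̂) / (3σ̂) = (3265 − 3176) / (3 × 74.063) = 0.4006; Cpl = (μ̂ − LSL) / (3σ̂) = (3176 − 3041) / (3 × 74.063) = 0.6076; Cpk = min(Cpu, Cpl) = 0.4006

0.401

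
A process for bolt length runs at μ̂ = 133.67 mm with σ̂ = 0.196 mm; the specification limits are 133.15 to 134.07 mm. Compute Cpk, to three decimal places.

Cpu = (USL − μ̂) / (3σ̂) = (134.07 − 133.67) / (3 × 0.196) = 0.6803; Cpl = (μ̂ − LSL) / (3σ̂) = (133.67 − 133.15) / (3 × 0.196) = 0.8844; Cpk = min(Cpu, Cpl) = 0.6803

0.680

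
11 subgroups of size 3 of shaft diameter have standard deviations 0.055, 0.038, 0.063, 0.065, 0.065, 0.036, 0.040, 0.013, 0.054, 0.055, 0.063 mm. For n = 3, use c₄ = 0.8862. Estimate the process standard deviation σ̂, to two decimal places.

0.06

s̄ = (0.055 + 0.038 + 0.063 + 0.065 + 0.065 + 0.036 + 0.040 + 0.013 + 0.054 + 0.055 + 0.063) / 11 = 0.0497
σ̂ = s̄ / c₄ = 0.0497 / 0.8862 = 0.0561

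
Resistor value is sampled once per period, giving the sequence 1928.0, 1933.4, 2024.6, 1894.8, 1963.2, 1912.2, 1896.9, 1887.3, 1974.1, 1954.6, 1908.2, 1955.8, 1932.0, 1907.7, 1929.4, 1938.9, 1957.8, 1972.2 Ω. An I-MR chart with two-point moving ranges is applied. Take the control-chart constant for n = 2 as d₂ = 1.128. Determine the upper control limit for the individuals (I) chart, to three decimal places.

2044.230

X̄ = (1928.0 + 1933.4 + 2024.6 + 1894.8 + 1963.2 + 1912.2 + 1896.9 + 1887.3 + 1974.1 + 1954.6 + 1908.2 + 1955.8 + 1932.0 + 1907.7 + 1929.4 + 1938.9 + 1957.8 + 1972.2) / 18 = 1937.2833
Moving ranges: 5.4, 91.2, 129.8, 68.4, 51.0, 15.3, 9.6, 86.8, 19.5, 46.4, 47.6, 23.8, 24.3, 21.7, 9.5, 18.9, 14.4; M̄R̄ = 683.6000 / 17 = 40.2118
UCL = X̄ + 3·M̄R̄/d₂ = 1937.2833 + 3 × 40.2118 / 1.128 = 2044.2295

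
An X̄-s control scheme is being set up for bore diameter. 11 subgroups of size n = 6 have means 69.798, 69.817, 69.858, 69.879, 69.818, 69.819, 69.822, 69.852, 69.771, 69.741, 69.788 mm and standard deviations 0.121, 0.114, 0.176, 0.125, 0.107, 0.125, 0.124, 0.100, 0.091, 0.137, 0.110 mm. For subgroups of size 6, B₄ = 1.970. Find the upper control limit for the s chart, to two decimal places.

s̄ = (0.121 + 0.114 + 0.176 + 0.125 + 0.107 + 0.125 + 0.124 + 0.100 + 0.091 + 0.137 + 0.110) / 11 = 0.1209
UCL_s = B₄·s̄ = 1.970 × 0.1209 = 0.2382

0.24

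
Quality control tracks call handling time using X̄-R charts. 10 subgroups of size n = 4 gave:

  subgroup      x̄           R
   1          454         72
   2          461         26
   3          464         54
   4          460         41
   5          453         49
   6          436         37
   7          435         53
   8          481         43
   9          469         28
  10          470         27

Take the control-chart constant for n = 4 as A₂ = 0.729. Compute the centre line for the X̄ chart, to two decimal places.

458.30

X̄̄ = (454 + 461 + 464 + 460 + 453 + 436 + 435 + 481 + 469 + 470) / 10 = 4583.0000 / 10 = 458.3000
CL = X̄̄ = 458.3000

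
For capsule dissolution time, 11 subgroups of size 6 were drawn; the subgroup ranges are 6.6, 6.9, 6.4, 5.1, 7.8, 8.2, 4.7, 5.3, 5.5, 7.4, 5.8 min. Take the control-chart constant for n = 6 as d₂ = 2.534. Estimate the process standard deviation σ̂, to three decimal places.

2.501

R̄ = (6.6 + 6.9 + 6.4 + 5.1 + 7.8 + 8.2 + 4.7 + 5.3 + 5.5 + 7.4 + 5.8) / 11 = 6.3364
σ̂ = R̄ / d₂ = 6.3364 / 2.534 = 2.5005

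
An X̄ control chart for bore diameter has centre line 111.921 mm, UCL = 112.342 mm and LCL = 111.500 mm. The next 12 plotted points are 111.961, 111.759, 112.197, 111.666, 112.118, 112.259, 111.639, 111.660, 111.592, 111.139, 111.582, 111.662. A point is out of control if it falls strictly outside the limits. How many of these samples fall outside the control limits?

Compare each point to [111.500, 112.342]: sample 10 = 111.139 < LCL.

1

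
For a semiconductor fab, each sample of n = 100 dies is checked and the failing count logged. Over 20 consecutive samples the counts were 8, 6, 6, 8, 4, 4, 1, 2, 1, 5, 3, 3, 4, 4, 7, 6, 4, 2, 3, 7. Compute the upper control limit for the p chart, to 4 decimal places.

p̄ = Σdᵢ / (k·n) = 88 / (20 × 100) = 0.04400
UCL = p̄ + 3·√(p̄(1−p̄)/n) = 0.04400 + 3 × √(0.04400×0.95600/100) = 0.04400 + 3 × 0.02051 = 0.10553

0.1055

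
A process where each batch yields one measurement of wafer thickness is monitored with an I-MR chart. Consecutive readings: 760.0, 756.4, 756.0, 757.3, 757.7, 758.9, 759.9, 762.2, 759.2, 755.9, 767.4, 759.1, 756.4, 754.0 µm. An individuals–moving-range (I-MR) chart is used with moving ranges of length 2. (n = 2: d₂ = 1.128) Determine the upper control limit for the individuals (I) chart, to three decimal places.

X̄ = (760.0 + 756.4 + 756.0 + 757.3 + 757.7 + 758.9 + 759.9 + 762.2 + 759.2 + 755.9 + 767.4 + 759.1 + 756.4 + 754.0) / 14 = 758.6000
Moving ranges: 3.6, 0.4, 1.3, 0.4, 1.2, 1.0, 2.3, 3.0, 3.3, 11.5, 8.3, 2.7, 2.4; M̄R̄ = 41.4000 / 13 = 3.1846
UCL = X̄ + 3·M̄R̄/d₂ = 758.6000 + 3 × 3.1846 / 1.128 = 767.0697

767.070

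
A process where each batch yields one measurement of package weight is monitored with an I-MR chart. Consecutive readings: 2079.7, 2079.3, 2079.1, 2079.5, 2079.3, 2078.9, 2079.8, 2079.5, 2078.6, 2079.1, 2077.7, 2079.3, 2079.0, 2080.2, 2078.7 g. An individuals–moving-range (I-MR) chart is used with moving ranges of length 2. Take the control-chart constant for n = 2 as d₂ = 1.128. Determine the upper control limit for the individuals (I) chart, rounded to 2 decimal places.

X̄ = (2079.7 + 2079.3 + 2079.1 + 2079.5 + 2079.3 + 2078.9 + 2079.8 + 2079.5 + 2078.6 + 2079.1 + 2077.7 + 2079.3 + 2079.0 + 2080.2 + 2078.7) / 15 = 2079.1800
Moving ranges: 0.4, 0.2, 0.4, 0.2, 0.4, 0.9, 0.3, 0.9, 0.5, 1.4, 1.6, 0.3, 1.2, 1.5; M̄R̄ = 10.2000 / 14 = 0.7286
UCL = X̄ + 3·M̄R̄/d₂ = 2079.1800 + 3 × 0.7286 / 1.128 = 2081.1177

2081.12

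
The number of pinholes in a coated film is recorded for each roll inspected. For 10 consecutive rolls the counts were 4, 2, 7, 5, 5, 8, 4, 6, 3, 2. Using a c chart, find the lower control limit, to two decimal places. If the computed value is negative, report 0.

0.00

c̄ = (4 + 2 + 7 + 5 + 5 + 8 + 4 + 6 + 3 + 2) / 10 = 46 / 10 = 4.6000
LCL = c̄ − 3√c̄ = 4.6000 − 3 × 2.1448 = -1.8343 → 0 (cannot be negative)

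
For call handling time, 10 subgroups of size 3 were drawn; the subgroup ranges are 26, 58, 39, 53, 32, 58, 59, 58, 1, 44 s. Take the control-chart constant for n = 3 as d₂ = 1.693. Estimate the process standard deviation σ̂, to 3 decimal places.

25.281

R̄ = (26 + 58 + 39 + 53 + 32 + 58 + 59 + 58 + 1 + 44) / 10 = 42.8000
σ̂ = R̄ / d₂ = 42.8000 / 1.693 = 25.2806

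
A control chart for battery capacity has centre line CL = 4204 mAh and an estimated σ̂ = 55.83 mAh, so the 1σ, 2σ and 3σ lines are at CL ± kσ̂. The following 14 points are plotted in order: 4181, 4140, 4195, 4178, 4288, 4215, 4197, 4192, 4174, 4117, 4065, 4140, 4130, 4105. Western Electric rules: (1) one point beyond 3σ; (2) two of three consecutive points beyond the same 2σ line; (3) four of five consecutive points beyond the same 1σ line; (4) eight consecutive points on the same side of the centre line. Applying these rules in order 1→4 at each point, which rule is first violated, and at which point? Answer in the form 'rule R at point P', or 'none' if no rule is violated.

rule 3 at point 13

Zone of each point (C = within 1σ̂, B = 1σ̂–2σ̂, A = 2σ̂–3σ̂, * = beyond 3σ̂; sign = side of CL): 1:-C, 2:-B, 3:-C, 4:-C, 5:+B, 6:+C, 7:-C, 8:-C, 9:-C, 10:-B, 11:-A, 12:-B, 13:-B, 14:-B
Rule 3 (four of five consecutive points beyond the same 1σ limit) is satisfied at point 13.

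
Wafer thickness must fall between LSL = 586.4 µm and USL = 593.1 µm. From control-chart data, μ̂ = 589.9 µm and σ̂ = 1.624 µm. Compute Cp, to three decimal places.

0.688

Cp = (USL − LSL) / (6σ̂) = (593.1 − 586.4) / (6 × 1.624) = 6.7000 / 9.7440 = 0.6876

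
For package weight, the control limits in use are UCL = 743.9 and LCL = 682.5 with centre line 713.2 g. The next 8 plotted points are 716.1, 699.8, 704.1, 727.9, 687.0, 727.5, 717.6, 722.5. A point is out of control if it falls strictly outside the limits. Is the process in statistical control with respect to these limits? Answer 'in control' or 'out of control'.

All 8 points lie within [682.5, 743.9].

in control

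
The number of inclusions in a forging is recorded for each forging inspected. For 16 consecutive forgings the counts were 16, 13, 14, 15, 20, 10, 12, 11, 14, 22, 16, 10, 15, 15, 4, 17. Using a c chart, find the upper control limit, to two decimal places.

c̄ = (16 + 13 + 14 + 15 + 20 + 10 + 12 + 11 + 14 + 22 + 16 + 10 + 15 + 15 + 4 + 17) / 16 = 224 / 16 = 14.0000
UCL = c̄ + 3√c̄ = 14.0000 + 3 × √14.0000 = 14.0000 + 3 × 3.7417 = 25.2250

25.22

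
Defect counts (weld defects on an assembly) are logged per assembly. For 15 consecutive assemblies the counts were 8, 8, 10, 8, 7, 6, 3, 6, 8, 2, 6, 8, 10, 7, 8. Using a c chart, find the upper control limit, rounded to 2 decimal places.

14.94

c̄ = (8 + 8 + 10 + 8 + 7 + 6 + 3 + 6 + 8 + 2 + 6 + 8 + 10 + 7 + 8) / 15 = 105 / 15 = 7.0000
UCL = c̄ + 3√c̄ = 7.0000 + 3 × √7.0000 = 7.0000 + 3 × 2.6458 = 14.9373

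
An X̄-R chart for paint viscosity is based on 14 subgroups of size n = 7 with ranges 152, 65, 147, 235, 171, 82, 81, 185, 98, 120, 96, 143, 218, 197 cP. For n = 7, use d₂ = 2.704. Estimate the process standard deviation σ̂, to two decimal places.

52.57

R̄ = (152 + 65 + 147 + 235 + 171 + 82 + 81 + 185 + 98 + 120 + 96 + 143 + 218 + 197) / 14 = 142.1429
σ̂ = R̄ / d₂ = 142.1429 / 2.704 = 52.5676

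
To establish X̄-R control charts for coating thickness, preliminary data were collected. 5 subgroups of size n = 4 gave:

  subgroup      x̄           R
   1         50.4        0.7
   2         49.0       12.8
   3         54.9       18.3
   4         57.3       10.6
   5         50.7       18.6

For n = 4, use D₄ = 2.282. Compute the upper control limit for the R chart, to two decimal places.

27.84

R̄ = (0.7 + 12.8 + 18.3 + 10.6 + 18.6) / 5 = 61.0000 / 5 = 12.2000
UCL_R = D₄·R̄ = 2.282 × 12.2000 = 27.8404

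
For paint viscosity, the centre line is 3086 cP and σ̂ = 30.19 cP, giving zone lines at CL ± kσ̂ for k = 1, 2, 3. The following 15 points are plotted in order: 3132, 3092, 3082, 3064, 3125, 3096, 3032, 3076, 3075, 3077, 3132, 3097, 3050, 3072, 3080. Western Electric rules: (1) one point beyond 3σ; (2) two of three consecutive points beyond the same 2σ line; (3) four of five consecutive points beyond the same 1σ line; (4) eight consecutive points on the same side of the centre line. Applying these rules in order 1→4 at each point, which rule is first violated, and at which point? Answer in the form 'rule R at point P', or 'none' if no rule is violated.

Zone of each point (C = within 1σ̂, B = 1σ̂–2σ̂, A = 2σ̂–3σ̂, * = beyond 3σ̂; sign = side of CL): 1:+B, 2:+C, 3:-C, 4:-C, 5:+B, 6:+C, 7:-B, 8:-C, 9:-C, 10:-C, 11:+B, 12:+C, 13:-B, 14:-C, 15:-C
No rule fires across all 15 points.

none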